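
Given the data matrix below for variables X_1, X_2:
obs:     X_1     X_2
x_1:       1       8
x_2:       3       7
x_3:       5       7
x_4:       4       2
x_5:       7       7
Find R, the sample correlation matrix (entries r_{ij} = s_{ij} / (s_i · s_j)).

Step 1 — column means:
  mean(X_1) = (1 + 3 + 5 + 4 + 7) / 5 = 20/5 = 4
  mean(X_2) = (8 + 7 + 7 + 2 + 7) / 5 = 31/5 = 6.2

Step 2 — sample variances and covariances s[i,j] = (1/(n-1)) · Σ_k (x_{k,i} - mean_i) · (x_{k,j} - mean_j), with n-1 = 4:
  s[X_1,X_1] = ((-3)·(-3) + (-1)·(-1) + (1)·(1) + (0)·(0) + (3)·(3)) / 4 = 20/4 = 5
  s[X_1,X_2] = ((-3)·(1.8) + (-1)·(0.8) + (1)·(0.8) + (0)·(-4.2) + (3)·(0.8)) / 4 = -3/4 = -0.75
  s[X_2,X_2] = ((1.8)·(1.8) + (0.8)·(0.8) + (0.8)·(0.8) + (-4.2)·(-4.2) + (0.8)·(0.8)) / 4 = 22.8/4 = 5.7
  Sample standard deviations s_i = √(s[i,i]):
  s(X_1) = √(5) = 2.2361
  s(X_2) = √(5.7) = 2.3875

Step 3 — r_{ij} = s_{ij} / (s_i · s_j):
  r[X_1,X_1] = 1 (diagonal).
  r[X_1,X_2] = -0.75 / (2.2361 · 2.3875) = -0.75 / 5.3385 = -0.1405
  r[X_2,X_2] = 1 (diagonal).

R is symmetric with unit diagonal. Assembling:

R = [[1, -0.1405],
 [-0.1405, 1]]


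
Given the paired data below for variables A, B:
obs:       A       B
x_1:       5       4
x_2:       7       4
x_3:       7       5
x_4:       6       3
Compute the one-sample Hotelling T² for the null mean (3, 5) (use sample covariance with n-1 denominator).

Step 1 — sample mean vector:
  mean(A) = (5 + 7 + 7 + 6) / 4 = 25/4 = 6.25
  mean(B) = (4 + 4 + 5 + 3) / 4 = 16/4 = 4
  x̄ = (6.25, 4),  deviation x̄ - mu_0 = (6.25, 4) - (3, 5) = (3.25, -1).

Step 2 — sample covariance matrix, S[i,j] = (1/(n-1)) · Σ_k (x_{k,i} - mean_i) · (x_{k,j} - mean_j), divisor n-1 = 3:
  S[A,A] = ((-1.25)·(-1.25) + (0.75)·(0.75) + (0.75)·(0.75) + (-0.25)·(-0.25)) / 3 = 2.75/3 = 0.9167
  S[A,B] = ((-1.25)·(0) + (0.75)·(0) + (0.75)·(1) + (-0.25)·(-1)) / 3 = 1/3 = 0.3333
  S[B,B] = ((0)·(0) + (0)·(0) + (1)·(1) + (-1)·(-1)) / 3 = 2/3 = 0.6667
  S = [[0.9167, 0.3333],
 [0.3333, 0.6667]].

Step 3 — invert S. det(S) = 0.9167·0.6667 - (0.3333)² = 0.5.
  S^{-1} = (1/det) · [[d, -b], [-b, a]] = [[1.3333, -0.6667],
 [-0.6667, 1.8333]].

Step 4 — quadratic form (x̄ - mu_0)^T · S^{-1} · (x̄ - mu_0):
  S^{-1} · (x̄ - mu_0) = (5, -4),
  (x̄ - mu_0)^T · [...] = (3.25)·(5) + (-1)·(-4) = 20.25.

Step 5 — scale by n: T² = 4 · 20.25 = 81.

T² ≈ 81


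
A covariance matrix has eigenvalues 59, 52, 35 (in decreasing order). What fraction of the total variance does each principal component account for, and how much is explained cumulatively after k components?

Step 1 — total variance = trace(Sigma) = Σ λ_i = 59 + 52 + 35 = 146.

Step 2 — fraction explained by component i = λ_i / Σ λ:
  PC1: 59/146 = 0.4041
  PC2: 52/146 = 0.3562
  PC3: 35/146 = 0.2397

Step 3 — cumulative fraction after k components = (λ_1 + ... + λ_k) / Σ λ:
  k = 1: 59/146 = 0.4041
  k = 2: (59 + 52)/146 = 111/146 = 0.7603
  k = 3: (59 + 52 + 35)/146 = 146/146 = 1

Summary (fraction, with percent):

explained: PC1 0.4041 (40.41%), PC2 0.3562 (35.62%), PC3 0.2397 (23.97%);  cumulative: 0.4041, 0.7603, 1


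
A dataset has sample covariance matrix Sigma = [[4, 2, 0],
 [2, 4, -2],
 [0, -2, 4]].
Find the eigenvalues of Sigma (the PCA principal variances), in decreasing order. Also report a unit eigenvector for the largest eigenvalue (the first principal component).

Step 1 — characteristic polynomial p(λ) = det(λI - Sigma) = λ³ - tr·λ² + c_1·λ - det, where tr = trace, c_1 = sum of the principal 2×2 minors, det = det(Sigma):
  tr = 4 + 4 + 4 = 12,
  c_1 = (4·4 - (2)²) + (4·4 - (0)²) + (4·4 - (-2)²) = 12 + 16 + 12 = 40,
  det = 4·(4·4 - (-2)²) - (2)·((2)·4 - (-2)·(0)) + (0)·((2)·(-2) - 4·(0)) = 4·(12) - (2)·(8) + (0)·(-4) = 32.
  So p(λ) = λ³ - 12λ² + 40λ - 32.
Step 2 — look for an integer root (rational root theorem: any rational root is an integer divisor of 32). Testing λ = 4:
  p(4) = 64 - 192 + 160 - 32 = 0  ✓
  Dividing out (λ - 4): p(λ) = (λ - 4)(λ² - 8λ + 8).
Step 3 — remaining eigenvalues from the quadratic λ² - 8λ + 8 = 0:
  Δ = 8² - 4·8 = 64 - 32 = 32,  λ = (8 ± √32)/2 = (8 ± 5.6569)/2 ≈ 6.8284 or 1.1716.
  Sorted: λ_1 = 6.8284,  λ_2 = 4,  λ_3 = 1.1716  (check: sum = 12 = tr ✓).

Step 4 — unit eigenvector for λ_1 ≈ 6.8284: v spans the null space of (Sigma - λ_1 I), whose rows are
  r_1 = (-2.8284, 2, 0),  r_2 = (2, -2.8284, -2),  r_3 = (0, -2, -2.8284).
  v is orthogonal to every row, so take v ∝ r_1 × r_2 = ((2)·(-2) - (0)·(-2.8284), (0)·(2) - (-2.8284)·(-2), (-2.8284)·(-2.8284) - (2)·(2)) ≈ (-4, -5.6569, 4).
  Rescale (multiply by -1 so the first nonzero entry is positive): u = (4, 5.6569, -4).
  ||u|| = √((4)² + (5.6569)² + (-4)²) = √(64) ≈ 8,  v_1 = u/||u|| ≈ (0.5, 0.7071, -0.5) (||v_1|| = 1).

λ_1 = 6.8284,  λ_2 = 4,  λ_3 = 1.1716;  v_1 ≈ (0.5, 0.7071, -0.5)


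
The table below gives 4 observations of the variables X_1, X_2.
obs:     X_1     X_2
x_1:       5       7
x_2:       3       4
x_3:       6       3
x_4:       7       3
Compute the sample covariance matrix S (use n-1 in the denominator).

Step 1 — column means:
  mean(X_1) = (5 + 3 + 6 + 7) / 4 = 21/4 = 5.25
  mean(X_2) = (7 + 4 + 3 + 3) / 4 = 17/4 = 4.25

Step 2 — sample covariance S[i,j] = (1/(n-1)) · Σ_k (x_{k,i} - mean_i) · (x_{k,j} - mean_j), with n-1 = 3.
  S[X_1,X_1] = ((-0.25)·(-0.25) + (-2.25)·(-2.25) + (0.75)·(0.75) + (1.75)·(1.75)) / 3 = 8.75/3 = 2.9167
  S[X_1,X_2] = ((-0.25)·(2.75) + (-2.25)·(-0.25) + (0.75)·(-1.25) + (1.75)·(-1.25)) / 3 = -3.25/3 = -1.0833
  S[X_2,X_2] = ((2.75)·(2.75) + (-0.25)·(-0.25) + (-1.25)·(-1.25) + (-1.25)·(-1.25)) / 3 = 10.75/3 = 3.5833

S is symmetric (S[j,i] = S[i,j]). Assembling:

S = [[2.9167, -1.0833],
 [-1.0833, 3.5833]]


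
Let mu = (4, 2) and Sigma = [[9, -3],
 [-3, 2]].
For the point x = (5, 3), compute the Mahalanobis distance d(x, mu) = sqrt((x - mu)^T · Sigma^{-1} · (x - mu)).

Step 1 — centre the observation: (x - mu) = (1, 1).

Step 2 — invert Sigma. det(Sigma) = 9·2 - (-3)² = 9.
  Sigma^{-1} = (1/det) · [[d, -b], [-b, a]] = [[0.2222, 0.3333],
 [0.3333, 1]].

Step 3 — form the quadratic (x - mu)^T · Sigma^{-1} · (x - mu):
  Sigma^{-1} · (x - mu) = (0.5556, 1.3333).
  (x - mu)^T · [Sigma^{-1} · (x - mu)] = (1)·(0.5556) + (1)·(1.3333) = 1.8889.

Step 4 — take square root: d = √(1.8889) ≈ 1.3744.

d(x, mu) = √(1.8889) ≈ 1.3744


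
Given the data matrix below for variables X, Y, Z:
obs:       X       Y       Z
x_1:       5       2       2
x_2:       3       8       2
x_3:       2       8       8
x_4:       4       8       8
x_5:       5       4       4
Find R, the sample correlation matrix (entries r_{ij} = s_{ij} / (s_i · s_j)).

Step 1 — column means:
  mean(X) = (5 + 3 + 2 + 4 + 5) / 5 = 19/5 = 3.8
  mean(Y) = (2 + 8 + 8 + 8 + 4) / 5 = 30/5 = 6
  mean(Z) = (2 + 2 + 8 + 8 + 4) / 5 = 24/5 = 4.8

Step 2 — sample variances and covariances s[i,j] = (1/(n-1)) · Σ_k (x_{k,i} - mean_i) · (x_{k,j} - mean_j), with n-1 = 4:
  s[X,X] = ((1.2)·(1.2) + (-0.8)·(-0.8) + (-1.8)·(-1.8) + (0.2)·(0.2) + (1.2)·(1.2)) / 4 = 6.8/4 = 1.7
  s[X,Y] = ((1.2)·(-4) + (-0.8)·(2) + (-1.8)·(2) + (0.2)·(2) + (1.2)·(-2)) / 4 = -12/4 = -3
  s[X,Z] = ((1.2)·(-2.8) + (-0.8)·(-2.8) + (-1.8)·(3.2) + (0.2)·(3.2) + (1.2)·(-0.8)) / 4 = -7.2/4 = -1.8
  s[Y,Y] = ((-4)·(-4) + (2)·(2) + (2)·(2) + (2)·(2) + (-2)·(-2)) / 4 = 32/4 = 8
  s[Y,Z] = ((-4)·(-2.8) + (2)·(-2.8) + (2)·(3.2) + (2)·(3.2) + (-2)·(-0.8)) / 4 = 20/4 = 5
  s[Z,Z] = ((-2.8)·(-2.8) + (-2.8)·(-2.8) + (3.2)·(3.2) + (3.2)·(3.2) + (-0.8)·(-0.8)) / 4 = 36.8/4 = 9.2
  Sample standard deviations s_i = √(s[i,i]):
  s(X) = √(1.7) = 1.3038
  s(Y) = √(8) = 2.8284
  s(Z) = √(9.2) = 3.0332

Step 3 — r_{ij} = s_{ij} / (s_i · s_j):
  r[X,X] = 1 (diagonal).
  r[X,Y] = -3 / (1.3038 · 2.8284) = -3 / 3.6878 = -0.8135
  r[X,Z] = -1.8 / (1.3038 · 3.0332) = -1.8 / 3.9547 = -0.4551
  r[Y,Y] = 1 (diagonal).
  r[Y,Z] = 5 / (2.8284 · 3.0332) = 5 / 8.579 = 0.5828
  r[Z,Z] = 1 (diagonal).

R is symmetric with unit diagonal. Assembling:

R = [[1, -0.8135, -0.4551],
 [-0.8135, 1, 0.5828],
 [-0.4551, 0.5828, 1]]


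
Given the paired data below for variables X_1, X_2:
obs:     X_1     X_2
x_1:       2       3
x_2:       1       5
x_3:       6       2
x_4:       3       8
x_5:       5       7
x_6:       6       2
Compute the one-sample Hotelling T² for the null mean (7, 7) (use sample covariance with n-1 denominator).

Step 1 — sample mean vector:
  mean(X_1) = (2 + 1 + 6 + 3 + 5 + 6) / 6 = 23/6 = 3.8333
  mean(X_2) = (3 + 5 + 2 + 8 + 7 + 2) / 6 = 27/6 = 4.5
  x̄ = (3.8333, 4.5),  deviation x̄ - mu_0 = (3.8333, 4.5) - (7, 7) = (-3.1667, -2.5).

Step 2 — sample covariance matrix, S[i,j] = (1/(n-1)) · Σ_k (x_{k,i} - mean_i) · (x_{k,j} - mean_j), divisor n-1 = 5:
  S[X_1,X_1] = ((-1.8333)·(-1.8333) + (-2.8333)·(-2.8333) + (2.1667)·(2.1667) + (-0.8333)·(-0.8333) + (1.1667)·(1.1667) + (2.1667)·(2.1667)) / 5 = 22.8333/5 = 4.5667
  S[X_1,X_2] = ((-1.8333)·(-1.5) + (-2.8333)·(0.5) + (2.1667)·(-2.5) + (-0.8333)·(3.5) + (1.1667)·(2.5) + (2.1667)·(-2.5)) / 5 = -9.5/5 = -1.9
  S[X_2,X_2] = ((-1.5)·(-1.5) + (0.5)·(0.5) + (-2.5)·(-2.5) + (3.5)·(3.5) + (2.5)·(2.5) + (-2.5)·(-2.5)) / 5 = 33.5/5 = 6.7
  S = [[4.5667, -1.9],
 [-1.9, 6.7]].

Step 3 — invert S. det(S) = 4.5667·6.7 - (-1.9)² = 26.9867.
  S^{-1} = (1/det) · [[d, -b], [-b, a]] = [[0.2483, 0.0704],
 [0.0704, 0.1692]].

Step 4 — quadratic form (x̄ - mu_0)^T · S^{-1} · (x̄ - mu_0):
  S^{-1} · (x̄ - mu_0) = (-0.9622, -0.646),
  (x̄ - mu_0)^T · [...] = (-3.1667)·(-0.9622) + (-2.5)·(-0.646) = 4.662.

Step 5 — scale by n: T² = 6 · 4.662 = 27.9718.

T² ≈ 27.9718


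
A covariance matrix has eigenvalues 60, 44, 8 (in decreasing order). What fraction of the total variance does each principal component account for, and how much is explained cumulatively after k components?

Step 1 — total variance = trace(Sigma) = Σ λ_i = 60 + 44 + 8 = 112.

Step 2 — fraction explained by component i = λ_i / Σ λ:
  PC1: 60/112 = 0.5357
  PC2: 44/112 = 0.3929
  PC3: 8/112 = 0.0714

Step 3 — cumulative fraction after k components = (λ_1 + ... + λ_k) / Σ λ:
  k = 1: 60/112 = 0.5357
  k = 2: (60 + 44)/112 = 104/112 = 0.9286
  k = 3: (60 + 44 + 8)/112 = 112/112 = 1

Summary (fraction, with percent):

explained: PC1 0.5357 (53.57%), PC2 0.3929 (39.29%), PC3 0.0714 (7.14%);  cumulative: 0.5357, 0.9286, 1


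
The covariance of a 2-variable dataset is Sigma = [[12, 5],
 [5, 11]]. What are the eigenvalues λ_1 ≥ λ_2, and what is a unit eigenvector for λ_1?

Step 1 — characteristic polynomial of 2×2 Sigma:
  det(Sigma - λI) = λ² - trace · λ + det = 0.
  trace = 12 + 11 = 23, det = 12·11 - (5)² = 107.
Step 2 — discriminant:
  Δ = trace² - 4·det = 529 - 428 = 101.
Step 3 — eigenvalues:
  λ = (trace ± √Δ)/2 = (23 ± 10.0499)/2,
  λ_1 = 16.5249,  λ_2 = 6.4751.

Step 4 — unit eigenvector for λ_1: solve (Sigma - λ_1 I)v = 0. First row:
  (12 - 16.5249)·v_x + (5)·v_y = 0, i.e. (-4.5249)·v_x + (5)·v_y = 0,
  so v ∝ (b, λ_1 - a) = (5, 4.5249) = u.
  ||u|| = √((5)² + (4.5249)²) = √(45.4751) ≈ 6.7435,
  v_1 = u/||u|| ≈ (0.7415, 0.671) (||v_1|| = 1).

λ_1 = 16.5249,  λ_2 = 6.4751;  v_1 ≈ (0.7415, 0.671)


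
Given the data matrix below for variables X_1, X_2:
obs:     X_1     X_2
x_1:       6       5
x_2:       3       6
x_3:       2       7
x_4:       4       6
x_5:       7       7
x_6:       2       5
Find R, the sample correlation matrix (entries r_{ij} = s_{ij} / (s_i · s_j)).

Step 1 — column means:
  mean(X_1) = (6 + 3 + 2 + 4 + 7 + 2) / 6 = 24/6 = 4
  mean(X_2) = (5 + 6 + 7 + 6 + 7 + 5) / 6 = 36/6 = 6

Step 2 — sample variances and covariances s[i,j] = (1/(n-1)) · Σ_k (x_{k,i} - mean_i) · (x_{k,j} - mean_j), with n-1 = 5:
  s[X_1,X_1] = ((2)·(2) + (-1)·(-1) + (-2)·(-2) + (0)·(0) + (3)·(3) + (-2)·(-2)) / 5 = 22/5 = 4.4
  s[X_1,X_2] = ((2)·(-1) + (-1)·(0) + (-2)·(1) + (0)·(0) + (3)·(1) + (-2)·(-1)) / 5 = 1/5 = 0.2
  s[X_2,X_2] = ((-1)·(-1) + (0)·(0) + (1)·(1) + (0)·(0) + (1)·(1) + (-1)·(-1)) / 5 = 4/5 = 0.8
  Sample standard deviations s_i = √(s[i,i]):
  s(X_1) = √(4.4) = 2.0976
  s(X_2) = √(0.8) = 0.8944

Step 3 — r_{ij} = s_{ij} / (s_i · s_j):
  r[X_1,X_1] = 1 (diagonal).
  r[X_1,X_2] = 0.2 / (2.0976 · 0.8944) = 0.2 / 1.8762 = 0.1066
  r[X_2,X_2] = 1 (diagonal).

R is symmetric with unit diagonal. Assembling:

R = [[1, 0.1066],
 [0.1066, 1]]


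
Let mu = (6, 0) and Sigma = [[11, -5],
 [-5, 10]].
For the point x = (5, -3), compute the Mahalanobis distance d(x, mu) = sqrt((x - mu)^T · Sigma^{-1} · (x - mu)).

Step 1 — centre the observation: (x - mu) = (-1, -3).

Step 2 — invert Sigma. det(Sigma) = 11·10 - (-5)² = 85.
  Sigma^{-1} = (1/det) · [[d, -b], [-b, a]] = [[0.1176, 0.0588],
 [0.0588, 0.1294]].

Step 3 — form the quadratic (x - mu)^T · Sigma^{-1} · (x - mu):
  Sigma^{-1} · (x - mu) = (-0.2941, -0.4471).
  (x - mu)^T · [Sigma^{-1} · (x - mu)] = (-1)·(-0.2941) + (-3)·(-0.4471) = 1.6353.

Step 4 — take square root: d = √(1.6353) ≈ 1.2788.

d(x, mu) = √(1.6353) ≈ 1.2788


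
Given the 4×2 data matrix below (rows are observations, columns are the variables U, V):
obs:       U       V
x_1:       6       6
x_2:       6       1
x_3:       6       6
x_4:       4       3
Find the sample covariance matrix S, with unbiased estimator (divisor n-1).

Step 1 — column means:
  mean(U) = (6 + 6 + 6 + 4) / 4 = 22/4 = 5.5
  mean(V) = (6 + 1 + 6 + 3) / 4 = 16/4 = 4

Step 2 — sample covariance S[i,j] = (1/(n-1)) · Σ_k (x_{k,i} - mean_i) · (x_{k,j} - mean_j), with n-1 = 3.
  S[U,U] = ((0.5)·(0.5) + (0.5)·(0.5) + (0.5)·(0.5) + (-1.5)·(-1.5)) / 3 = 3/3 = 1
  S[U,V] = ((0.5)·(2) + (0.5)·(-3) + (0.5)·(2) + (-1.5)·(-1)) / 3 = 2/3 = 0.6667
  S[V,V] = ((2)·(2) + (-3)·(-3) + (2)·(2) + (-1)·(-1)) / 3 = 18/3 = 6

S is symmetric (S[j,i] = S[i,j]). Assembling:

S = [[1, 0.6667],
 [0.6667, 6]]


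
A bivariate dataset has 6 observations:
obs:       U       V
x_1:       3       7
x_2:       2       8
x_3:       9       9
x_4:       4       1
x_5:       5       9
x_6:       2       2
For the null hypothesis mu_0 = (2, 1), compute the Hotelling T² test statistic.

Step 1 — sample mean vector:
  mean(U) = (3 + 2 + 9 + 4 + 5 + 2) / 6 = 25/6 = 4.1667
  mean(V) = (7 + 8 + 9 + 1 + 9 + 2) / 6 = 36/6 = 6
  x̄ = (4.1667, 6),  deviation x̄ - mu_0 = (4.1667, 6) - (2, 1) = (2.1667, 5).

Step 2 — sample covariance matrix, S[i,j] = (1/(n-1)) · Σ_k (x_{k,i} - mean_i) · (x_{k,j} - mean_j), divisor n-1 = 5:
  S[U,U] = ((-1.1667)·(-1.1667) + (-2.1667)·(-2.1667) + (4.8333)·(4.8333) + (-0.1667)·(-0.1667) + (0.8333)·(0.8333) + (-2.1667)·(-2.1667)) / 5 = 34.8333/5 = 6.9667
  S[U,V] = ((-1.1667)·(1) + (-2.1667)·(2) + (4.8333)·(3) + (-0.1667)·(-5) + (0.8333)·(3) + (-2.1667)·(-4)) / 5 = 21/5 = 4.2
  S[V,V] = ((1)·(1) + (2)·(2) + (3)·(3) + (-5)·(-5) + (3)·(3) + (-4)·(-4)) / 5 = 64/5 = 12.8
  S = [[6.9667, 4.2],
 [4.2, 12.8]].

Step 3 — invert S. det(S) = 6.9667·12.8 - (4.2)² = 71.5333.
  S^{-1} = (1/det) · [[d, -b], [-b, a]] = [[0.1789, -0.0587],
 [-0.0587, 0.0974]].

Step 4 — quadratic form (x̄ - mu_0)^T · S^{-1} · (x̄ - mu_0):
  S^{-1} · (x̄ - mu_0) = (0.0941, 0.3597),
  (x̄ - mu_0)^T · [...] = (2.1667)·(0.0941) + (5)·(0.3597) = 2.0026.

Step 5 — scale by n: T² = 6 · 2.0026 = 12.0158.

T² ≈ 12.0158


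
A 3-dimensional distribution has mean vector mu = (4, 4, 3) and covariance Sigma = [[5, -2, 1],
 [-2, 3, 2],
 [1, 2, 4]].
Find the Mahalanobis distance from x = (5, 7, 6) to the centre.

Step 1 — centre the observation: (x - mu) = (1, 3, 3).

Step 2 — invert Sigma (cofactor / det for 3×3, or solve directly):
  Sigma^{-1} = [[0.6154, 0.7692, -0.5385],
 [0.7692, 1.4615, -0.9231],
 [-0.5385, -0.9231, 0.8462]].

Step 3 — form the quadratic (x - mu)^T · Sigma^{-1} · (x - mu):
  Sigma^{-1} · (x - mu) = (1.3077, 2.3846, -0.7692).
  (x - mu)^T · [Sigma^{-1} · (x - mu)] = (1)·(1.3077) + (3)·(2.3846) + (3)·(-0.7692) = 6.1538.

Step 4 — take square root: d = √(6.1538) ≈ 2.4807.

d(x, mu) = √(6.1538) ≈ 2.4807


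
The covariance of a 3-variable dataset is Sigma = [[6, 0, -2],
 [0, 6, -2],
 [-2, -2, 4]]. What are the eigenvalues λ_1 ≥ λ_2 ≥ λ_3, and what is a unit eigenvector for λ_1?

Step 1 — characteristic polynomial p(λ) = det(λI - Sigma) = λ³ - tr·λ² + c_1·λ - det, where tr = trace, c_1 = sum of the principal 2×2 minors, det = det(Sigma):
  tr = 6 + 6 + 4 = 16,
  c_1 = (6·6 - (0)²) + (6·4 - (-2)²) + (6·4 - (-2)²) = 36 + 20 + 20 = 76,
  det = 6·(6·4 - (-2)²) - (0)·((0)·4 - (-2)·(-2)) + (-2)·((0)·(-2) - 6·(-2)) = 6·(20) - (0)·(-4) + (-2)·(12) = 96.
  So p(λ) = λ³ - 16λ² + 76λ - 96.
Step 2 — look for an integer root (rational root theorem: any rational root is an integer divisor of 96). Testing λ = 2:
  p(2) = 8 - 64 + 152 - 96 = 0  ✓
  Dividing out (λ - 2): p(λ) = (λ - 2)(λ² - 14λ + 48).
Step 3 — remaining eigenvalues from the quadratic λ² - 14λ + 48 = 0:
  Δ = 14² - 4·48 = 196 - 192 = 4,  λ = (14 ± √4)/2 = (14 ± 2)/2 = 8 or 6.
  Sorted: λ_1 = 8,  λ_2 = 6,  λ_3 = 2  (check: sum = 16 = tr ✓).

Step 4 — unit eigenvector for λ_1 = 8: v spans the null space of (Sigma - λ_1 I), whose rows are
  r_1 = (-2, 0, -2),  r_2 = (0, -2, -2),  r_3 = (-2, -2, -4).
  v is orthogonal to every row, so take v ∝ r_1 × r_2 = ((0)·(-2) - (-2)·(-2), (-2)·(0) - (-2)·(-2), (-2)·(-2) - (0)·(0)) = (-4, -4, 4).
  Rescale (divide by 4; multiply by -1 so the first nonzero entry is positive): u = (1, 1, -1).
  ||u|| = √((1)² + (1)² + (-1)²) = √(3) ≈ 1.7321,  v_1 = u/||u|| ≈ (0.5774, 0.5774, -0.5774) (||v_1|| = 1).

λ_1 = 8,  λ_2 = 6,  λ_3 = 2;  v_1 ≈ (0.5774, 0.5774, -0.5774)


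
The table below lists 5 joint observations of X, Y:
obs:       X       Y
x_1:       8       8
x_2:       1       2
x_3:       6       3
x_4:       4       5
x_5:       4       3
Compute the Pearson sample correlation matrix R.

Step 1 — column means:
  mean(X) = (8 + 1 + 6 + 4 + 4) / 5 = 23/5 = 4.6
  mean(Y) = (8 + 2 + 3 + 5 + 3) / 5 = 21/5 = 4.2

Step 2 — sample variances and covariances s[i,j] = (1/(n-1)) · Σ_k (x_{k,i} - mean_i) · (x_{k,j} - mean_j), with n-1 = 4:
  s[X,X] = ((3.4)·(3.4) + (-3.6)·(-3.6) + (1.4)·(1.4) + (-0.6)·(-0.6) + (-0.6)·(-0.6)) / 4 = 27.2/4 = 6.8
  s[X,Y] = ((3.4)·(3.8) + (-3.6)·(-2.2) + (1.4)·(-1.2) + (-0.6)·(0.8) + (-0.6)·(-1.2)) / 4 = 19.4/4 = 4.85
  s[Y,Y] = ((3.8)·(3.8) + (-2.2)·(-2.2) + (-1.2)·(-1.2) + (0.8)·(0.8) + (-1.2)·(-1.2)) / 4 = 22.8/4 = 5.7
  Sample standard deviations s_i = √(s[i,i]):
  s(X) = √(6.8) = 2.6077
  s(Y) = √(5.7) = 2.3875

Step 3 — r_{ij} = s_{ij} / (s_i · s_j):
  r[X,X] = 1 (diagonal).
  r[X,Y] = 4.85 / (2.6077 · 2.3875) = 4.85 / 6.2258 = 0.779
  r[Y,Y] = 1 (diagonal).

R is symmetric with unit diagonal. Assembling:

R = [[1, 0.779],
 [0.779, 1]]


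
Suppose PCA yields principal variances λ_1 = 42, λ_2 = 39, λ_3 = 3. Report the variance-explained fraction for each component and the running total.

Step 1 — total variance = trace(Sigma) = Σ λ_i = 42 + 39 + 3 = 84.

Step 2 — fraction explained by component i = λ_i / Σ λ:
  PC1: 42/84 = 0.5
  PC2: 39/84 = 0.4643
  PC3: 3/84 = 0.0357

Step 3 — cumulative fraction after k components = (λ_1 + ... + λ_k) / Σ λ:
  k = 1: 42/84 = 0.5
  k = 2: (42 + 39)/84 = 81/84 = 0.9643
  k = 3: (42 + 39 + 3)/84 = 84/84 = 1

Summary (fraction, with percent):

explained: PC1 0.5 (50%), PC2 0.4643 (46.43%), PC3 0.0357 (3.57%);  cumulative: 0.5, 0.9643, 1


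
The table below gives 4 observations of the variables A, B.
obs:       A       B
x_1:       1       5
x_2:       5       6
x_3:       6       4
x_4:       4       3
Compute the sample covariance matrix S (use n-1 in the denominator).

Step 1 — column means:
  mean(A) = (1 + 5 + 6 + 4) / 4 = 16/4 = 4
  mean(B) = (5 + 6 + 4 + 3) / 4 = 18/4 = 4.5

Step 2 — sample covariance S[i,j] = (1/(n-1)) · Σ_k (x_{k,i} - mean_i) · (x_{k,j} - mean_j), with n-1 = 3.
  S[A,A] = ((-3)·(-3) + (1)·(1) + (2)·(2) + (0)·(0)) / 3 = 14/3 = 4.6667
  S[A,B] = ((-3)·(0.5) + (1)·(1.5) + (2)·(-0.5) + (0)·(-1.5)) / 3 = -1/3 = -0.3333
  S[B,B] = ((0.5)·(0.5) + (1.5)·(1.5) + (-0.5)·(-0.5) + (-1.5)·(-1.5)) / 3 = 5/3 = 1.6667

S is symmetric (S[j,i] = S[i,j]). Assembling:

S = [[4.6667, -0.3333],
 [-0.3333, 1.6667]]


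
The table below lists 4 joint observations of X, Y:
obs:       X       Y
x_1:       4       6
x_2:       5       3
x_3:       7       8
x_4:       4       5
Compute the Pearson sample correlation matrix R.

Step 1 — column means:
  mean(X) = (4 + 5 + 7 + 4) / 4 = 20/4 = 5
  mean(Y) = (6 + 3 + 8 + 5) / 4 = 22/4 = 5.5

Step 2 — sample variances and covariances s[i,j] = (1/(n-1)) · Σ_k (x_{k,i} - mean_i) · (x_{k,j} - mean_j), with n-1 = 3:
  s[X,X] = ((-1)·(-1) + (0)·(0) + (2)·(2) + (-1)·(-1)) / 3 = 6/3 = 2
  s[X,Y] = ((-1)·(0.5) + (0)·(-2.5) + (2)·(2.5) + (-1)·(-0.5)) / 3 = 5/3 = 1.6667
  s[Y,Y] = ((0.5)·(0.5) + (-2.5)·(-2.5) + (2.5)·(2.5) + (-0.5)·(-0.5)) / 3 = 13/3 = 4.3333
  Sample standard deviations s_i = √(s[i,i]):
  s(X) = √(2) = 1.4142
  s(Y) = √(4.3333) = 2.0817

Step 3 — r_{ij} = s_{ij} / (s_i · s_j):
  r[X,X] = 1 (diagonal).
  r[X,Y] = 1.6667 / (1.4142 · 2.0817) = 1.6667 / 2.9439 = 0.5661
  r[Y,Y] = 1 (diagonal).

R is symmetric with unit diagonal. Assembling:

R = [[1, 0.5661],
 [0.5661, 1]]


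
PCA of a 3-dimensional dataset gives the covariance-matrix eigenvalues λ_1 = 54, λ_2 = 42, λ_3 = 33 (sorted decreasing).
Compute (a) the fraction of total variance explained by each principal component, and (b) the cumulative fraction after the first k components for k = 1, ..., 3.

Step 1 — total variance = trace(Sigma) = Σ λ_i = 54 + 42 + 33 = 129.

Step 2 — fraction explained by component i = λ_i / Σ λ:
  PC1: 54/129 = 0.4186
  PC2: 42/129 = 0.3256
  PC3: 33/129 = 0.2558

Step 3 — cumulative fraction after k components = (λ_1 + ... + λ_k) / Σ λ:
  k = 1: 54/129 = 0.4186
  k = 2: (54 + 42)/129 = 96/129 = 0.7442
  k = 3: (54 + 42 + 33)/129 = 129/129 = 1

Summary (fraction, with percent):

explained: PC1 0.4186 (41.86%), PC2 0.3256 (32.56%), PC3 0.2558 (25.58%);  cumulative: 0.4186, 0.7442, 1


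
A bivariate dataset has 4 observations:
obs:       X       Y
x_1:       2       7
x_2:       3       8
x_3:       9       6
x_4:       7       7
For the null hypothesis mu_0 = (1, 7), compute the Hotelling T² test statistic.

Step 1 — sample mean vector:
  mean(X) = (2 + 3 + 9 + 7) / 4 = 21/4 = 5.25
  mean(Y) = (7 + 8 + 6 + 7) / 4 = 28/4 = 7
  x̄ = (5.25, 7),  deviation x̄ - mu_0 = (5.25, 7) - (1, 7) = (4.25, 0).

Step 2 — sample covariance matrix, S[i,j] = (1/(n-1)) · Σ_k (x_{k,i} - mean_i) · (x_{k,j} - mean_j), divisor n-1 = 3:
  S[X,X] = ((-3.25)·(-3.25) + (-2.25)·(-2.25) + (3.75)·(3.75) + (1.75)·(1.75)) / 3 = 32.75/3 = 10.9167
  S[X,Y] = ((-3.25)·(0) + (-2.25)·(1) + (3.75)·(-1) + (1.75)·(0)) / 3 = -6/3 = -2
  S[Y,Y] = ((0)·(0) + (1)·(1) + (-1)·(-1) + (0)·(0)) / 3 = 2/3 = 0.6667
  S = [[10.9167, -2],
 [-2, 0.6667]].

Step 3 — invert S. det(S) = 10.9167·0.6667 - (-2)² = 3.2778.
  S^{-1} = (1/det) · [[d, -b], [-b, a]] = [[0.2034, 0.6102],
 [0.6102, 3.3305]].

Step 4 — quadratic form (x̄ - mu_0)^T · S^{-1} · (x̄ - mu_0):
  S^{-1} · (x̄ - mu_0) = (0.8644, 2.5932),
  (x̄ - mu_0)^T · [...] = (4.25)·(0.8644) + (0)·(2.5932) = 3.6737.

Step 5 — scale by n: T² = 4 · 3.6737 = 14.6949.

T² ≈ 14.6949


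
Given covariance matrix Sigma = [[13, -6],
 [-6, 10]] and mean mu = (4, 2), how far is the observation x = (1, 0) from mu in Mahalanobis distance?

Step 1 — centre the observation: (x - mu) = (-3, -2).

Step 2 — invert Sigma. det(Sigma) = 13·10 - (-6)² = 94.
  Sigma^{-1} = (1/det) · [[d, -b], [-b, a]] = [[0.1064, 0.0638],
 [0.0638, 0.1383]].

Step 3 — form the quadratic (x - mu)^T · Sigma^{-1} · (x - mu):
  Sigma^{-1} · (x - mu) = (-0.4468, -0.4681).
  (x - mu)^T · [Sigma^{-1} · (x - mu)] = (-3)·(-0.4468) + (-2)·(-0.4681) = 2.2766.

Step 4 — take square root: d = √(2.2766) ≈ 1.5088.

d(x, mu) = √(2.2766) ≈ 1.5088


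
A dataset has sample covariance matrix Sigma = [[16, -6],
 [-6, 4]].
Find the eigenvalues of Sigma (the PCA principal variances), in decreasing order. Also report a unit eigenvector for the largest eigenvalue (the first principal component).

Step 1 — characteristic polynomial of 2×2 Sigma:
  det(Sigma - λI) = λ² - trace · λ + det = 0.
  trace = 16 + 4 = 20, det = 16·4 - (-6)² = 28.
Step 2 — discriminant:
  Δ = trace² - 4·det = 400 - 112 = 288.
Step 3 — eigenvalues:
  λ = (trace ± √Δ)/2 = (20 ± 16.9706)/2,
  λ_1 = 18.4853,  λ_2 = 1.5147.

Step 4 — unit eigenvector for λ_1: solve (Sigma - λ_1 I)v = 0. First row:
  (16 - 18.4853)·v_x + (-6)·v_y = 0, i.e. (-2.4853)·v_x + (-6)·v_y = 0,
  so v ∝ (b, λ_1 - a) = (-6, 2.4853); multiply by -1 so the first entry is positive: u = (6, -2.4853).
  ||u|| = √((6)² + (-2.4853)²) = √(42.1766) ≈ 6.4944,
  v_1 = u/||u|| ≈ (0.9239, -0.3827) (||v_1|| = 1).

λ_1 = 18.4853,  λ_2 = 1.5147;  v_1 ≈ (0.9239, -0.3827)


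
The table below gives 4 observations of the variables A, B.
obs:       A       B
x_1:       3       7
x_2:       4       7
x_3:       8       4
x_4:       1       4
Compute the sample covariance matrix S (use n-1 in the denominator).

Step 1 — column means:
  mean(A) = (3 + 4 + 8 + 1) / 4 = 16/4 = 4
  mean(B) = (7 + 7 + 4 + 4) / 4 = 22/4 = 5.5

Step 2 — sample covariance S[i,j] = (1/(n-1)) · Σ_k (x_{k,i} - mean_i) · (x_{k,j} - mean_j), with n-1 = 3.
  S[A,A] = ((-1)·(-1) + (0)·(0) + (4)·(4) + (-3)·(-3)) / 3 = 26/3 = 8.6667
  S[A,B] = ((-1)·(1.5) + (0)·(1.5) + (4)·(-1.5) + (-3)·(-1.5)) / 3 = -3/3 = -1
  S[B,B] = ((1.5)·(1.5) + (1.5)·(1.5) + (-1.5)·(-1.5) + (-1.5)·(-1.5)) / 3 = 9/3 = 3

S is symmetric (S[j,i] = S[i,j]). Assembling:

S = [[8.6667, -1],
 [-1, 3]]


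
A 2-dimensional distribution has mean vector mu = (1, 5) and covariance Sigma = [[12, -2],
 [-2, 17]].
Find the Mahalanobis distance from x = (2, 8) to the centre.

Step 1 — centre the observation: (x - mu) = (1, 3).

Step 2 — invert Sigma. det(Sigma) = 12·17 - (-2)² = 200.
  Sigma^{-1} = (1/det) · [[d, -b], [-b, a]] = [[0.085, 0.01],
 [0.01, 0.06]].

Step 3 — form the quadratic (x - mu)^T · Sigma^{-1} · (x - mu):
  Sigma^{-1} · (x - mu) = (0.115, 0.19).
  (x - mu)^T · [Sigma^{-1} · (x - mu)] = (1)·(0.115) + (3)·(0.19) = 0.685.

Step 4 — take square root: d = √(0.685) ≈ 0.8276.

d(x, mu) = √(0.685) ≈ 0.8276


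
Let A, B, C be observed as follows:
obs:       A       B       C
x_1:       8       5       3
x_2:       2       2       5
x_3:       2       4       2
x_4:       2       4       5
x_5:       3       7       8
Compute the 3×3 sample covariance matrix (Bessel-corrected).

Step 1 — column means:
  mean(A) = (8 + 2 + 2 + 2 + 3) / 5 = 17/5 = 3.4
  mean(B) = (5 + 2 + 4 + 4 + 7) / 5 = 22/5 = 4.4
  mean(C) = (3 + 5 + 2 + 5 + 8) / 5 = 23/5 = 4.6

Step 2 — sample covariance S[i,j] = (1/(n-1)) · Σ_k (x_{k,i} - mean_i) · (x_{k,j} - mean_j), with n-1 = 4.
  S[A,A] = ((4.6)·(4.6) + (-1.4)·(-1.4) + (-1.4)·(-1.4) + (-1.4)·(-1.4) + (-0.4)·(-0.4)) / 4 = 27.2/4 = 6.8
  S[A,B] = ((4.6)·(0.6) + (-1.4)·(-2.4) + (-1.4)·(-0.4) + (-1.4)·(-0.4) + (-0.4)·(2.6)) / 4 = 6.2/4 = 1.55
  S[A,C] = ((4.6)·(-1.6) + (-1.4)·(0.4) + (-1.4)·(-2.6) + (-1.4)·(0.4) + (-0.4)·(3.4)) / 4 = -6.2/4 = -1.55
  S[B,B] = ((0.6)·(0.6) + (-2.4)·(-2.4) + (-0.4)·(-0.4) + (-0.4)·(-0.4) + (2.6)·(2.6)) / 4 = 13.2/4 = 3.3
  S[B,C] = ((0.6)·(-1.6) + (-2.4)·(0.4) + (-0.4)·(-2.6) + (-0.4)·(0.4) + (2.6)·(3.4)) / 4 = 7.8/4 = 1.95
  S[C,C] = ((-1.6)·(-1.6) + (0.4)·(0.4) + (-2.6)·(-2.6) + (0.4)·(0.4) + (3.4)·(3.4)) / 4 = 21.2/4 = 5.3

S is symmetric (S[j,i] = S[i,j]). Assembling:

S = [[6.8, 1.55, -1.55],
 [1.55, 3.3, 1.95],
 [-1.55, 1.95, 5.3]]


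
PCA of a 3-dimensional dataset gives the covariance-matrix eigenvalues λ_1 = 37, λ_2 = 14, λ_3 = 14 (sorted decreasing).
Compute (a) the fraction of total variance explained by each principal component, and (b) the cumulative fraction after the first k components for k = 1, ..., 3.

Step 1 — total variance = trace(Sigma) = Σ λ_i = 37 + 14 + 14 = 65.

Step 2 — fraction explained by component i = λ_i / Σ λ:
  PC1: 37/65 = 0.5692
  PC2: 14/65 = 0.2154
  PC3: 14/65 = 0.2154

Step 3 — cumulative fraction after k components = (λ_1 + ... + λ_k) / Σ λ:
  k = 1: 37/65 = 0.5692
  k = 2: (37 + 14)/65 = 51/65 = 0.7846
  k = 3: (37 + 14 + 14)/65 = 65/65 = 1

Summary (fraction, with percent):

explained: PC1 0.5692 (56.92%), PC2 0.2154 (21.54%), PC3 0.2154 (21.54%);  cumulative: 0.5692, 0.7846, 1


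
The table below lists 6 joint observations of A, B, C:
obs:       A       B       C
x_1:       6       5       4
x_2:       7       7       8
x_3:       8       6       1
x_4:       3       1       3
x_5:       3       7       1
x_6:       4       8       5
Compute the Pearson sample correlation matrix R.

Step 1 — column means:
  mean(A) = (6 + 7 + 8 + 3 + 3 + 4) / 6 = 31/6 = 5.1667
  mean(B) = (5 + 7 + 6 + 1 + 7 + 8) / 6 = 34/6 = 5.6667
  mean(C) = (4 + 8 + 1 + 3 + 1 + 5) / 6 = 22/6 = 3.6667

Step 2 — sample variances and covariances s[i,j] = (1/(n-1)) · Σ_k (x_{k,i} - mean_i) · (x_{k,j} - mean_j), with n-1 = 5:
  s[A,A] = ((0.8333)·(0.8333) + (1.8333)·(1.8333) + (2.8333)·(2.8333) + (-2.1667)·(-2.1667) + (-2.1667)·(-2.1667) + (-1.1667)·(-1.1667)) / 5 = 22.8333/5 = 4.5667
  s[A,B] = ((0.8333)·(-0.6667) + (1.8333)·(1.3333) + (2.8333)·(0.3333) + (-2.1667)·(-4.6667) + (-2.1667)·(1.3333) + (-1.1667)·(2.3333)) / 5 = 7.3333/5 = 1.4667
  s[A,C] = ((0.8333)·(0.3333) + (1.8333)·(4.3333) + (2.8333)·(-2.6667) + (-2.1667)·(-0.6667) + (-2.1667)·(-2.6667) + (-1.1667)·(1.3333)) / 5 = 6.3333/5 = 1.2667
  s[B,B] = ((-0.6667)·(-0.6667) + (1.3333)·(1.3333) + (0.3333)·(0.3333) + (-4.6667)·(-4.6667) + (1.3333)·(1.3333) + (2.3333)·(2.3333)) / 5 = 31.3333/5 = 6.2667
  s[B,C] = ((-0.6667)·(0.3333) + (1.3333)·(4.3333) + (0.3333)·(-2.6667) + (-4.6667)·(-0.6667) + (1.3333)·(-2.6667) + (2.3333)·(1.3333)) / 5 = 7.3333/5 = 1.4667
  s[C,C] = ((0.3333)·(0.3333) + (4.3333)·(4.3333) + (-2.6667)·(-2.6667) + (-0.6667)·(-0.6667) + (-2.6667)·(-2.6667) + (1.3333)·(1.3333)) / 5 = 35.3333/5 = 7.0667
  Sample standard deviations s_i = √(s[i,i]):
  s(A) = √(4.5667) = 2.137
  s(B) = √(6.2667) = 2.5033
  s(C) = √(7.0667) = 2.6583

Step 3 — r_{ij} = s_{ij} / (s_i · s_j):
  r[A,A] = 1 (diagonal).
  r[A,B] = 1.4667 / (2.137 · 2.5033) = 1.4667 / 5.3496 = 0.2742
  r[A,C] = 1.2667 / (2.137 · 2.6583) = 1.2667 / 5.6808 = 0.223
  r[B,B] = 1 (diagonal).
  r[B,C] = 1.4667 / (2.5033 · 2.6583) = 1.4667 / 6.6547 = 0.2204
  r[C,C] = 1 (diagonal).

R is symmetric with unit diagonal. Assembling:

R = [[1, 0.2742, 0.223],
 [0.2742, 1, 0.2204],
 [0.223, 0.2204, 1]]


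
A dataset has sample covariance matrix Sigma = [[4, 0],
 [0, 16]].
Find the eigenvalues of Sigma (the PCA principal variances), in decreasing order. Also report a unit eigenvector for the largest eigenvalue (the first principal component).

Step 1 — characteristic polynomial of 2×2 Sigma:
  det(Sigma - λI) = λ² - trace · λ + det = 0.
  trace = 4 + 16 = 20, det = 4·16 - (0)² = 64.
Step 2 — discriminant:
  Δ = trace² - 4·det = 400 - 256 = 144.
Step 3 — eigenvalues:
  λ = (trace ± √Δ)/2 = (20 ± 12)/2,
  λ_1 = 16,  λ_2 = 4.

Step 4 — unit eigenvector for λ_1: Sigma is diagonal, so its eigenvectors are the coordinate axes. λ_1 = 16 is the diagonal entry on the second coordinate axis, hence
  v_1 = (0, 1) (||v_1|| = 1).

λ_1 = 16,  λ_2 = 4;  v_1 ≈ (0, 1)


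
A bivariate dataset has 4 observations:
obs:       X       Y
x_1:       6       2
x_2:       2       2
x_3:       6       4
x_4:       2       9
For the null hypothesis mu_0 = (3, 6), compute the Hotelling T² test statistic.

Step 1 — sample mean vector:
  mean(X) = (6 + 2 + 6 + 2) / 4 = 16/4 = 4
  mean(Y) = (2 + 2 + 4 + 9) / 4 = 17/4 = 4.25
  x̄ = (4, 4.25),  deviation x̄ - mu_0 = (4, 4.25) - (3, 6) = (1, -1.75).

Step 2 — sample covariance matrix, S[i,j] = (1/(n-1)) · Σ_k (x_{k,i} - mean_i) · (x_{k,j} - mean_j), divisor n-1 = 3:
  S[X,X] = ((2)·(2) + (-2)·(-2) + (2)·(2) + (-2)·(-2)) / 3 = 16/3 = 5.3333
  S[X,Y] = ((2)·(-2.25) + (-2)·(-2.25) + (2)·(-0.25) + (-2)·(4.75)) / 3 = -10/3 = -3.3333
  S[Y,Y] = ((-2.25)·(-2.25) + (-2.25)·(-2.25) + (-0.25)·(-0.25) + (4.75)·(4.75)) / 3 = 32.75/3 = 10.9167
  S = [[5.3333, -3.3333],
 [-3.3333, 10.9167]].

Step 3 — invert S. det(S) = 5.3333·10.9167 - (-3.3333)² = 47.1111.
  S^{-1} = (1/det) · [[d, -b], [-b, a]] = [[0.2317, 0.0708],
 [0.0708, 0.1132]].

Step 4 — quadratic form (x̄ - mu_0)^T · S^{-1} · (x̄ - mu_0):
  S^{-1} · (x̄ - mu_0) = (0.1079, -0.1274),
  (x̄ - mu_0)^T · [...] = (1)·(0.1079) + (-1.75)·(-0.1274) = 0.3308.

Step 5 — scale by n: T² = 4 · 0.3308 = 1.3231.

T² ≈ 1.3231


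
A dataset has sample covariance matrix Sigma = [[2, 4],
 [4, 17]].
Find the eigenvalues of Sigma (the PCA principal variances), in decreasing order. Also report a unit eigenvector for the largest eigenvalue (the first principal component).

Step 1 — characteristic polynomial of 2×2 Sigma:
  det(Sigma - λI) = λ² - trace · λ + det = 0.
  trace = 2 + 17 = 19, det = 2·17 - (4)² = 18.
Step 2 — discriminant:
  Δ = trace² - 4·det = 361 - 72 = 289.
Step 3 — eigenvalues:
  λ = (trace ± √Δ)/2 = (19 ± 17)/2,
  λ_1 = 18,  λ_2 = 1.

Step 4 — unit eigenvector for λ_1: solve (Sigma - λ_1 I)v = 0. First row:
  (2 - 18)·v_x + (4)·v_y = 0, i.e. (-16)·v_x + (4)·v_y = 0,
  so v ∝ (b, λ_1 - a) = (4, 16) = u.
  ||u|| = √((4)² + (16)²) = √(272) ≈ 16.4924,
  v_1 = u/||u|| ≈ (0.2425, 0.9701) (||v_1|| = 1).

λ_1 = 18,  λ_2 = 1;  v_1 ≈ (0.2425, 0.9701)


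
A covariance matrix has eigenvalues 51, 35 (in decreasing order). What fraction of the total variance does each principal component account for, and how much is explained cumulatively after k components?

Step 1 — total variance = trace(Sigma) = Σ λ_i = 51 + 35 = 86.

Step 2 — fraction explained by component i = λ_i / Σ λ:
  PC1: 51/86 = 0.593
  PC2: 35/86 = 0.407

Step 3 — cumulative fraction after k components = (λ_1 + ... + λ_k) / Σ λ:
  k = 1: 51/86 = 0.593
  k = 2: (51 + 35)/86 = 86/86 = 1

Summary (fraction, with percent):

explained: PC1 0.593 (59.3%), PC2 0.407 (40.7%);  cumulative: 0.593, 1


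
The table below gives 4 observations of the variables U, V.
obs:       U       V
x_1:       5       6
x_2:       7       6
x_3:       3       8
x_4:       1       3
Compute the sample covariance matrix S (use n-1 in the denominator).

Step 1 — column means:
  mean(U) = (5 + 7 + 3 + 1) / 4 = 16/4 = 4
  mean(V) = (6 + 6 + 8 + 3) / 4 = 23/4 = 5.75

Step 2 — sample covariance S[i,j] = (1/(n-1)) · Σ_k (x_{k,i} - mean_i) · (x_{k,j} - mean_j), with n-1 = 3.
  S[U,U] = ((1)·(1) + (3)·(3) + (-1)·(-1) + (-3)·(-3)) / 3 = 20/3 = 6.6667
  S[U,V] = ((1)·(0.25) + (3)·(0.25) + (-1)·(2.25) + (-3)·(-2.75)) / 3 = 7/3 = 2.3333
  S[V,V] = ((0.25)·(0.25) + (0.25)·(0.25) + (2.25)·(2.25) + (-2.75)·(-2.75)) / 3 = 12.75/3 = 4.25

S is symmetric (S[j,i] = S[i,j]). Assembling:

S = [[6.6667, 2.3333],
 [2.3333, 4.25]]


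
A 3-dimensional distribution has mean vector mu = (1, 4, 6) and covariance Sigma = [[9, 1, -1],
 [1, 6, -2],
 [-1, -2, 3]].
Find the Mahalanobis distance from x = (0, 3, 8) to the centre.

Step 1 — centre the observation: (x - mu) = (-1, -1, 2).

Step 2 — invert Sigma (cofactor / det for 3×3, or solve directly):
  Sigma^{-1} = [[0.1157, -0.0083, 0.0331],
 [-0.0083, 0.2149, 0.1405],
 [0.0331, 0.1405, 0.438]].

Step 3 — form the quadratic (x - mu)^T · Sigma^{-1} · (x - mu):
  Sigma^{-1} · (x - mu) = (-0.0413, 0.0744, 0.7025).
  (x - mu)^T · [Sigma^{-1} · (x - mu)] = (-1)·(-0.0413) + (-1)·(0.0744) + (2)·(0.7025) = 1.3719.

Step 4 — take square root: d = √(1.3719) ≈ 1.1713.

d(x, mu) = √(1.3719) ≈ 1.1713


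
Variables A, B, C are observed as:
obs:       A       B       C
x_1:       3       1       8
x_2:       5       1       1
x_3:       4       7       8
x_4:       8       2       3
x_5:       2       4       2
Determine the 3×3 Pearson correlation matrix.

Step 1 — column means:
  mean(A) = (3 + 5 + 4 + 8 + 2) / 5 = 22/5 = 4.4
  mean(B) = (1 + 1 + 7 + 2 + 4) / 5 = 15/5 = 3
  mean(C) = (8 + 1 + 8 + 3 + 2) / 5 = 22/5 = 4.4

Step 2 — sample variances and covariances s[i,j] = (1/(n-1)) · Σ_k (x_{k,i} - mean_i) · (x_{k,j} - mean_j), with n-1 = 4:
  s[A,A] = ((-1.4)·(-1.4) + (0.6)·(0.6) + (-0.4)·(-0.4) + (3.6)·(3.6) + (-2.4)·(-2.4)) / 4 = 21.2/4 = 5.3
  s[A,B] = ((-1.4)·(-2) + (0.6)·(-2) + (-0.4)·(4) + (3.6)·(-1) + (-2.4)·(1)) / 4 = -6/4 = -1.5
  s[A,C] = ((-1.4)·(3.6) + (0.6)·(-3.4) + (-0.4)·(3.6) + (3.6)·(-1.4) + (-2.4)·(-2.4)) / 4 = -7.8/4 = -1.95
  s[B,B] = ((-2)·(-2) + (-2)·(-2) + (4)·(4) + (-1)·(-1) + (1)·(1)) / 4 = 26/4 = 6.5
  s[B,C] = ((-2)·(3.6) + (-2)·(-3.4) + (4)·(3.6) + (-1)·(-1.4) + (1)·(-2.4)) / 4 = 13/4 = 3.25
  s[C,C] = ((3.6)·(3.6) + (-3.4)·(-3.4) + (3.6)·(3.6) + (-1.4)·(-1.4) + (-2.4)·(-2.4)) / 4 = 45.2/4 = 11.3
  Sample standard deviations s_i = √(s[i,i]):
  s(A) = √(5.3) = 2.3022
  s(B) = √(6.5) = 2.5495
  s(C) = √(11.3) = 3.3615

Step 3 — r_{ij} = s_{ij} / (s_i · s_j):
  r[A,A] = 1 (diagonal).
  r[A,B] = -1.5 / (2.3022 · 2.5495) = -1.5 / 5.8694 = -0.2556
  r[A,C] = -1.95 / (2.3022 · 3.3615) = -1.95 / 7.7389 = -0.252
  r[B,B] = 1 (diagonal).
  r[B,C] = 3.25 / (2.5495 · 3.3615) = 3.25 / 8.5703 = 0.3792
  r[C,C] = 1 (diagonal).

R is symmetric with unit diagonal. Assembling:

R = [[1, -0.2556, -0.252],
 [-0.2556, 1, 0.3792],
 [-0.252, 0.3792, 1]]


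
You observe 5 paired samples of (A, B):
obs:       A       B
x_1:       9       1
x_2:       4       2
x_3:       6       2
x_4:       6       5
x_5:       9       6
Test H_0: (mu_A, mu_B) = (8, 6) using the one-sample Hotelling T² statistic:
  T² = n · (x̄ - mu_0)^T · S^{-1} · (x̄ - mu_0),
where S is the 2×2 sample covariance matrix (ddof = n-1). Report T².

Step 1 — sample mean vector:
  mean(A) = (9 + 4 + 6 + 6 + 9) / 5 = 34/5 = 6.8
  mean(B) = (1 + 2 + 2 + 5 + 6) / 5 = 16/5 = 3.2
  x̄ = (6.8, 3.2),  deviation x̄ - mu_0 = (6.8, 3.2) - (8, 6) = (-1.2, -2.8).

Step 2 — sample covariance matrix, S[i,j] = (1/(n-1)) · Σ_k (x_{k,i} - mean_i) · (x_{k,j} - mean_j), divisor n-1 = 4:
  S[A,A] = ((2.2)·(2.2) + (-2.8)·(-2.8) + (-0.8)·(-0.8) + (-0.8)·(-0.8) + (2.2)·(2.2)) / 4 = 18.8/4 = 4.7
  S[A,B] = ((2.2)·(-2.2) + (-2.8)·(-1.2) + (-0.8)·(-1.2) + (-0.8)·(1.8) + (2.2)·(2.8)) / 4 = 4.2/4 = 1.05
  S[B,B] = ((-2.2)·(-2.2) + (-1.2)·(-1.2) + (-1.2)·(-1.2) + (1.8)·(1.8) + (2.8)·(2.8)) / 4 = 18.8/4 = 4.7
  S = [[4.7, 1.05],
 [1.05, 4.7]].

Step 3 — invert S. det(S) = 4.7·4.7 - (1.05)² = 20.9875.
  S^{-1} = (1/det) · [[d, -b], [-b, a]] = [[0.2239, -0.05],
 [-0.05, 0.2239]].

Step 4 — quadratic form (x̄ - mu_0)^T · S^{-1} · (x̄ - mu_0):
  S^{-1} · (x̄ - mu_0) = (-0.1286, -0.567),
  (x̄ - mu_0)^T · [...] = (-1.2)·(-0.1286) + (-2.8)·(-0.567) = 1.742.

Step 5 — scale by n: T² = 5 · 1.742 = 8.7099.

T² ≈ 8.7099


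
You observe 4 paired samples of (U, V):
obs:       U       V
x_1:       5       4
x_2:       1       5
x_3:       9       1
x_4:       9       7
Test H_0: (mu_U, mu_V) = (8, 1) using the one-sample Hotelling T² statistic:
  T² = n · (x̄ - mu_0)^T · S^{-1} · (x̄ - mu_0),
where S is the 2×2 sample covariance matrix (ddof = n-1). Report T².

Step 1 — sample mean vector:
  mean(U) = (5 + 1 + 9 + 9) / 4 = 24/4 = 6
  mean(V) = (4 + 5 + 1 + 7) / 4 = 17/4 = 4.25
  x̄ = (6, 4.25),  deviation x̄ - mu_0 = (6, 4.25) - (8, 1) = (-2, 3.25).

Step 2 — sample covariance matrix, S[i,j] = (1/(n-1)) · Σ_k (x_{k,i} - mean_i) · (x_{k,j} - mean_j), divisor n-1 = 3:
  S[U,U] = ((-1)·(-1) + (-5)·(-5) + (3)·(3) + (3)·(3)) / 3 = 44/3 = 14.6667
  S[U,V] = ((-1)·(-0.25) + (-5)·(0.75) + (3)·(-3.25) + (3)·(2.75)) / 3 = -5/3 = -1.6667
  S[V,V] = ((-0.25)·(-0.25) + (0.75)·(0.75) + (-3.25)·(-3.25) + (2.75)·(2.75)) / 3 = 18.75/3 = 6.25
  S = [[14.6667, -1.6667],
 [-1.6667, 6.25]].

Step 3 — invert S. det(S) = 14.6667·6.25 - (-1.6667)² = 88.8889.
  S^{-1} = (1/det) · [[d, -b], [-b, a]] = [[0.0703, 0.0188],
 [0.0188, 0.165]].

Step 4 — quadratic form (x̄ - mu_0)^T · S^{-1} · (x̄ - mu_0):
  S^{-1} · (x̄ - mu_0) = (-0.0797, 0.4988),
  (x̄ - mu_0)^T · [...] = (-2)·(-0.0797) + (3.25)·(0.4988) = 1.7803.

Step 5 — scale by n: T² = 4 · 1.7803 = 7.1213.

T² ≈ 7.1213
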